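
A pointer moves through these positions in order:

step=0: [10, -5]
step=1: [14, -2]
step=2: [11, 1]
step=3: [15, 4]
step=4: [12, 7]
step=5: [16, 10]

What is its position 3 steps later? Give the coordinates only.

The moves between consecutive positions are [+4, +3], [-3, +3], [+4, +3], [-3, +3], [+4, +3]; they repeat the 2-cycle [[+4, +3], [-3, +3]].
step 6: apply [-3, +3] → [13, 13]
step 7: apply [+4, +3] → [17, 16]
step 8: apply [-3, +3] → [14, 19]

[14, 19]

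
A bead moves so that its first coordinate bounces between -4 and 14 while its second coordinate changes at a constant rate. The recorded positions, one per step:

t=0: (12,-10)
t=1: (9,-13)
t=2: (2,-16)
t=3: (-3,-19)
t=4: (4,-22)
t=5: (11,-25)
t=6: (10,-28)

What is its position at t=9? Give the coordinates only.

(3,-37)

The first coordinate reflects between -4 and 14, moving 7 per step.
  step 7: 10 → 3
  step 8: 3 → -4
  step 9: -4 → 3
The second coordinate changes by -3 each step: at step 9 it is -37.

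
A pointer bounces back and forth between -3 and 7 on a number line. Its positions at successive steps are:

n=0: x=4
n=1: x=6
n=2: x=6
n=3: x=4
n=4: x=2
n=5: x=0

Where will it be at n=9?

x=2

The value reflects between -3 and 7, moving 2 per step.
  step 6: 0 → -2
  step 7: -2 → -2
  step 8: -2 → 0
  step 9: 0 → 2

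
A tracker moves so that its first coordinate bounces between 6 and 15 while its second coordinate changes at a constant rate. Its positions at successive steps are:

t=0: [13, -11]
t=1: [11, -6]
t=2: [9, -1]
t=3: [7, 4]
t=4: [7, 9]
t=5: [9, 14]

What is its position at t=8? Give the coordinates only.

The first coordinate reflects between 6 and 15, moving 2 per step.
  step 6: 9 → 11
  step 7: 11 → 13
  step 8: 13 → 15
The second coordinate changes by +5 each step: at step 8 it is 29.

[15, 29]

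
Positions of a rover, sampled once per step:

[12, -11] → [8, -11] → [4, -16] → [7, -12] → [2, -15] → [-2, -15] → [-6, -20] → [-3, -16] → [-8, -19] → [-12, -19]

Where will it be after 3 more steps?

Step-to-step displacements: [-4, +0], [-4, -5], [+3, +4], [-5, -3], [-4, +0], [-4, -5], [+3, +4], [-5, -3], [-4, +0] — a repeating cycle of length 4.
step 10: apply [-4, -5] → [-16, -24]
step 11: apply [+3, +4] → [-13, -20]
step 12: apply [-5, -3] → [-18, -23]

[-18, -23]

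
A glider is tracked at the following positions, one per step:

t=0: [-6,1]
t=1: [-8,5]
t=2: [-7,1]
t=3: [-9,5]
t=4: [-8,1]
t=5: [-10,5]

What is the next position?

[-9,1]

Differencing gives [-2,+4], [+1,-4], [-2,+4], [+1,-4], [-2,+4]. This is the pattern [-2,+4], [+1,-4] repeated.
step 6: apply [+1,-4] → [-9,1]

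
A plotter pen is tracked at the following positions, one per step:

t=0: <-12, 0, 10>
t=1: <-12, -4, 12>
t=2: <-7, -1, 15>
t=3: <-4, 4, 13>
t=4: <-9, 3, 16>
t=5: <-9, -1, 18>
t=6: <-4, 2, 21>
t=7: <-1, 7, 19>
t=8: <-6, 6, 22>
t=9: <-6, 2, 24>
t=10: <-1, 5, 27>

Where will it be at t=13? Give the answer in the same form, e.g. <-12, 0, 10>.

Step-to-step displacements: <+0, -4, +2>, <+5, +3, +3>, <+3, +5, -2>, <-5, -1, +3>, <+0, -4, +2>, <+5, +3, +3>, <+3, +5, -2>, <-5, -1, +3>, <+0, -4, +2>, <+5, +3, +3> — a repeating cycle of length 4.
step 11: apply <+3, +5, -2> → <2, 10, 25>
step 12: apply <-5, -1, +3> → <-3, 9, 28>
step 13: apply <+0, -4, +2> → <-3, 5, 30>

<-3, 5, 30>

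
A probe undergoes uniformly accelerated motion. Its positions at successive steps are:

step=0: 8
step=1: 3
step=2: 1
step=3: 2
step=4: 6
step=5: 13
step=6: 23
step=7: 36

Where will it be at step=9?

71

Successive displacements: -5, -2, +1, +4, +7, +10, +13 — each changes by +3.
step 8: 36 + 16 → 52
step 9: 52 + 19 → 71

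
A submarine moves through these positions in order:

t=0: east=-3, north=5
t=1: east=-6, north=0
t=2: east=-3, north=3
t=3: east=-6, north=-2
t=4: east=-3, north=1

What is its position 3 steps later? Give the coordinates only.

east=-6, north=-6

The moves between consecutive positions are (-3, -5), (+3, +3), (-3, -5), (+3, +3); they repeat the 2-cycle [(-3, -5), (+3, +3)].
step 5: apply (-3, -5) → east=-6, north=-4
step 6: apply (+3, +3) → east=-3, north=-1
step 7: apply (-3, -5) → east=-6, north=-6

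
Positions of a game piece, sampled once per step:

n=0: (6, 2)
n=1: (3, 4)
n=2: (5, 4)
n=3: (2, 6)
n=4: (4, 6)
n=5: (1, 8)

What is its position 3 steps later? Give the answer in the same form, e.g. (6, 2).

Differencing gives (-3, +2), (+2, +0), (-3, +2), (+2, +0), (-3, +2). This is the pattern (-3, +2), (+2, +0) repeated.
step 6: apply (+2, +0) → (3, 8)
step 7: apply (-3, +2) → (0, 10)
step 8: apply (+2, +0) → (2, 10)

(2, 10)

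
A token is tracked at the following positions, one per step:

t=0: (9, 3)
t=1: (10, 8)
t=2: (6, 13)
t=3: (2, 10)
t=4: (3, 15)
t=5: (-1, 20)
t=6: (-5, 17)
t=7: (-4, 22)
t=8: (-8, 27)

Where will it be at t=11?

Step-to-step displacements: (+1, +5), (-4, +5), (-4, -3), (+1, +5), (-4, +5), (-4, -3), (+1, +5), (-4, +5) — a repeating cycle of length 3.
step 9: apply (-4, -3) → (-12, 24)
step 10: apply (+1, +5) → (-11, 29)
step 11: apply (-4, +5) → (-15, 34)

(-15, 34)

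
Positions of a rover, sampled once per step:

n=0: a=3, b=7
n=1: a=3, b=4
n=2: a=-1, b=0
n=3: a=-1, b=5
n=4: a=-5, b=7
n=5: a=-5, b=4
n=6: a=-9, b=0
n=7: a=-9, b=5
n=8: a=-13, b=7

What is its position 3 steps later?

a=-17, b=5

Differencing gives (+0, -3), (-4, -4), (+0, +5), (-4, +2), (+0, -3), (-4, -4), (+0, +5), (-4, +2). This is the pattern (+0, -3), (-4, -4), (+0, +5), (-4, +2) repeated.
step 9: apply (+0, -3) → a=-13, b=4
step 10: apply (-4, -4) → a=-17, b=0
step 11: apply (+0, +5) → a=-17, b=5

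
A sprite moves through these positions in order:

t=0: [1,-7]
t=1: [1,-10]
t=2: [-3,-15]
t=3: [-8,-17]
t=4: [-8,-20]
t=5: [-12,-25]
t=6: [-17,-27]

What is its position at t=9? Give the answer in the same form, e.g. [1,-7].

Step-to-step displacements: [+0,-3], [-4,-5], [-5,-2], [+0,-3], [-4,-5], [-5,-2] — a repeating cycle of length 3.
step 7: apply [+0,-3] → [-17,-30]
step 8: apply [-4,-5] → [-21,-35]
step 9: apply [-5,-2] → [-26,-37]

[-26,-37]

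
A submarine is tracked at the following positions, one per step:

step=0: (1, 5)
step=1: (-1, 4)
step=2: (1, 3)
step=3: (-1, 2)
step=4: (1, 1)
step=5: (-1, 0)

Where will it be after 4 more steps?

(-1, -4)

First: cycles through 1, -1 every 2 steps. Step 9 lands at position 1 of the cycle → -1.
Second: linear, -1 per step → -4 at step 9.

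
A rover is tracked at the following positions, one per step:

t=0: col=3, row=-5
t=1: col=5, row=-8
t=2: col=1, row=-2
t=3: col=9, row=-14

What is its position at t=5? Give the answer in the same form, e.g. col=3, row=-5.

col=25, row=-38

The jumps are (+2, -3), (-4, +6), (+8, -12) — a geometric progression with ratio -2.
step 4: col=9, row=-14 + (-16, +24) → col=-7, row=10
step 5: col=-7, row=10 + (+32, -48) → col=25, row=-38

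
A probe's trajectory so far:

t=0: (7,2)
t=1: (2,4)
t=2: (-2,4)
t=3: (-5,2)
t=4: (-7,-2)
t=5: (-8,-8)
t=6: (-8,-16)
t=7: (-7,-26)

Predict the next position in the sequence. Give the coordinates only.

(-5,-38)

Taking differences between consecutive positions: (-5,+2), (-4,+0), (-3,-2), (-2,-4), (-1,-6), (+0,-8), (+1,-10). These grow by (+1,-2) each step.
step 8: (-7,-26) + (+2,-12) → (-5,-38)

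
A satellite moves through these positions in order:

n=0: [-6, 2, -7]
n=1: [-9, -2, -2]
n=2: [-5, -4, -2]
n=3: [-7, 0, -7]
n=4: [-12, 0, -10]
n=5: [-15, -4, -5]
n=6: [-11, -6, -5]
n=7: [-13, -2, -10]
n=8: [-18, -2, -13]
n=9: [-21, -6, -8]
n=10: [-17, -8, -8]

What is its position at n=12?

[-24, -4, -16]

The moves between consecutive positions are [-3, -4, +5], [+4, -2, +0], [-2, +4, -5], [-5, +0, -3], [-3, -4, +5], [+4, -2, +0], [-2, +4, -5], [-5, +0, -3], [-3, -4, +5], [+4, -2, +0]; they repeat the 4-cycle [[-3, -4, +5], [+4, -2, +0], [-2, +4, -5], [-5, +0, -3]].
step 11: apply [-2, +4, -5] → [-19, -4, -13]
step 12: apply [-5, +0, -3] → [-24, -4, -16]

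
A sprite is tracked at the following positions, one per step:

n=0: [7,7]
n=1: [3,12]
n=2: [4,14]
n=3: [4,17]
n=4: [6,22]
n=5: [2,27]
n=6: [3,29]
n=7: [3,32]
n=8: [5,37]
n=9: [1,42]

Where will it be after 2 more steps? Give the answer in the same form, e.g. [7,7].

[2,47]

The moves between consecutive positions are [-4,+5], [+1,+2], [+0,+3], [+2,+5], [-4,+5], [+1,+2], [+0,+3], [+2,+5], [-4,+5]; they repeat the 4-cycle [[-4,+5], [+1,+2], [+0,+3], [+2,+5]].
step 10: apply [+1,+2] → [2,44]
step 11: apply [+0,+3] → [2,47]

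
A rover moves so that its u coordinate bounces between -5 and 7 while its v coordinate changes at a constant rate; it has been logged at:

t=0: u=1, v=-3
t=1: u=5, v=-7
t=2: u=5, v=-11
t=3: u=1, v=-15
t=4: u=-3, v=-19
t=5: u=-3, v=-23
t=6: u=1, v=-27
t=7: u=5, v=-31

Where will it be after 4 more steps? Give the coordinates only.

The u coordinate travels 4 per step and bounces off the walls at -5 and 7.
  step 8: 5 → 5
  step 9: 5 → 1
  step 10: 1 → -3
  step 11: -3 → -3
The v coordinate changes by -4 each step: at step 11 it is -47.

u=-3, v=-47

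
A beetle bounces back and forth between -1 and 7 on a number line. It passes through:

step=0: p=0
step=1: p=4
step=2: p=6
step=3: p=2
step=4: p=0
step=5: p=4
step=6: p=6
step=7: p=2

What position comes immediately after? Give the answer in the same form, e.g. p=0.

The value reflects between -1 and 7, moving 4 per step.
  step 8: 2 → 0

p=0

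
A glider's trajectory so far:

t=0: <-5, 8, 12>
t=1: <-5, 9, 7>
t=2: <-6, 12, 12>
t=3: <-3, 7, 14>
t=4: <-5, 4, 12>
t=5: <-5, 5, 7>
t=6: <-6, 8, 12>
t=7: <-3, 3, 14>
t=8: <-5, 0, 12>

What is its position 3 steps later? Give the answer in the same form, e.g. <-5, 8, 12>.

<-3, -1, 14>

Differencing gives <+0, +1, -5>, <-1, +3, +5>, <+3, -5, +2>, <-2, -3, -2>, <+0, +1, -5>, <-1, +3, +5>, <+3, -5, +2>, <-2, -3, -2>. This is the pattern <+0, +1, -5>, <-1, +3, +5>, <+3, -5, +2>, <-2, -3, -2> repeated.
step 9: apply <+0, +1, -5> → <-5, 1, 7>
step 10: apply <-1, +3, +5> → <-6, 4, 12>
step 11: apply <+3, -5, +2> → <-3, -1, 14>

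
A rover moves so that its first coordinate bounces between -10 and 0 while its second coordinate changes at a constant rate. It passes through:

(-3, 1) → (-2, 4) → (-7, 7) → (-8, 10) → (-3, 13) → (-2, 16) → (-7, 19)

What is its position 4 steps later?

The first coordinate reflects between -10 and 0, moving 5 per step.
  step 7: -7 → -8
  step 8: -8 → -3
  step 9: -3 → -2
  step 10: -2 → -7
The second coordinate changes by +3 each step: at step 10 it is 31.

(-7, 31)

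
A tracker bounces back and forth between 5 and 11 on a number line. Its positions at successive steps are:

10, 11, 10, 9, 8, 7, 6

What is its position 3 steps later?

The value reflects between 5 and 11, moving 1 per step.
  step 7: 6 → 5
  step 8: 5 → 6
  step 9: 6 → 7

7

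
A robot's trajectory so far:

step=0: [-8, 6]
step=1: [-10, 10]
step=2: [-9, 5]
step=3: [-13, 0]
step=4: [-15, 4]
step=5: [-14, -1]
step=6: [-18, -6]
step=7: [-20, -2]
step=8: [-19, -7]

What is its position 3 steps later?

Differencing gives [-2, +4], [+1, -5], [-4, -5], [-2, +4], [+1, -5], [-4, -5], [-2, +4], [+1, -5]. This is the pattern [-2, +4], [+1, -5], [-4, -5] repeated.
step 9: apply [-4, -5] → [-23, -12]
step 10: apply [-2, +4] → [-25, -8]
step 11: apply [+1, -5] → [-24, -13]

[-24, -13]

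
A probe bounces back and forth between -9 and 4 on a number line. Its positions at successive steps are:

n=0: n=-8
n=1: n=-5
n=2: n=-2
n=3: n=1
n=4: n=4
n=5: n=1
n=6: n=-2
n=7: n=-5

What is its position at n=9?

n=-7

The value travels 3 per step and bounces off the walls at -9 and 4.
  step 8: -5 → -8
  step 9: -8 → -7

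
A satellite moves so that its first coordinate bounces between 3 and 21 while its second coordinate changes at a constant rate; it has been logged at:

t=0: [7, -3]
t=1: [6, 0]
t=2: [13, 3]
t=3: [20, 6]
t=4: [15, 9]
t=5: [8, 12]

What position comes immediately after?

The first coordinate reflects between 3 and 21, moving 7 per step.
  step 6: 8 → 5
The second coordinate changes by +3 each step: at step 6 it is 15.

[5, 15]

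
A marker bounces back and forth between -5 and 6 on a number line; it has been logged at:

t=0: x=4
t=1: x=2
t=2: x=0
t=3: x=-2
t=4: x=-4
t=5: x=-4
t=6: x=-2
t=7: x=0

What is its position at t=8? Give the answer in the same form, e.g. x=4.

x=2

The value reflects between -5 and 6, moving 2 per step.
  step 8: 0 → 2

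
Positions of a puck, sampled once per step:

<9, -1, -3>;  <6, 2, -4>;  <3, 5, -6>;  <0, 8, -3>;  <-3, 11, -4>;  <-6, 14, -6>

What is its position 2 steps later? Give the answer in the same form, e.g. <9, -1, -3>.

First: linear, -3 per step → -12 at step 7.
Second: linear, +3 per step → 20 at step 7.
Third: cycles through -3, -4, -6 every 3 steps. Step 7 lands at position 1 of the cycle → -4.

<-12, 20, -4>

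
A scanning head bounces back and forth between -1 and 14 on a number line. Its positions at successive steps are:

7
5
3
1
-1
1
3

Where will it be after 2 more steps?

The value reflects between -1 and 14, moving 2 per step.
  step 7: 3 → 5
  step 8: 5 → 7

7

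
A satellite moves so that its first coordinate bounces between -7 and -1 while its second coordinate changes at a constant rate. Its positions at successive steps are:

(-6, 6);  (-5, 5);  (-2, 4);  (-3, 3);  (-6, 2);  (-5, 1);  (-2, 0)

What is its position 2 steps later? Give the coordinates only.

The first coordinate travels 3 per step and bounces off the walls at -7 and -1.
  step 7: -2 → -3
  step 8: -3 → -6
The second coordinate changes by -1 each step: at step 8 it is -2.

(-6, -2)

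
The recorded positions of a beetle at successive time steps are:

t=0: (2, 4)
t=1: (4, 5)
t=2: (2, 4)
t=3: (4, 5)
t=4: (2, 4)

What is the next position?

(4, 5)

The jumps are (+2, +1), (-2, -1), (+2, +1), (-2, -1) — a geometric progression with ratio -1.
step 5: (2, 4) + (+2, +1) → (4, 5)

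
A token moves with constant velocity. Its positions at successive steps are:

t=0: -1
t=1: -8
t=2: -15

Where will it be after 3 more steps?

The position changes by -7 every step.
step 3: -15 − 7 → -22
step 4: -22 − 7 → -29
step 5: -29 − 7 → -36

-36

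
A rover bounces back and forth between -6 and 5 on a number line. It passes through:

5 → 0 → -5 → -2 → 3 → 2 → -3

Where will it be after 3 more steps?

The value travels 5 per step and bounces off the walls at -6 and 5.
  step 7: -3 → -4
  step 8: -4 → 1
  step 9: 1 → 4

4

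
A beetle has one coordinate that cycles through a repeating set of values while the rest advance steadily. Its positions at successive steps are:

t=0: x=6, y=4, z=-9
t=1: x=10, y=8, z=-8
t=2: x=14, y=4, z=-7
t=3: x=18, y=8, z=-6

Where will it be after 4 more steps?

x=34, y=8, z=-2

The x coordinate changes by +4 each step, so at step 7 it is 6 + 7·(4) = 34.
The y coordinate repeats the cycle [4, 8] with period 2; step 7 mod 2 = 1, giving 8.
The z coordinate changes by +1 each step, so at step 7 it is -9 + 7·(1) = -2.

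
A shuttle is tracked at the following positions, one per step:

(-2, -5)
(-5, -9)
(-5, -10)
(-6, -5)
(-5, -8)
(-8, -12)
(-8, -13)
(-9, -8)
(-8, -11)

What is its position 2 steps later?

Step-to-step displacements: (-3, -4), (+0, -1), (-1, +5), (+1, -3), (-3, -4), (+0, -1), (-1, +5), (+1, -3) — a repeating cycle of length 4.
step 9: apply (-3, -4) → (-11, -15)
step 10: apply (+0, -1) → (-11, -16)

(-11, -16)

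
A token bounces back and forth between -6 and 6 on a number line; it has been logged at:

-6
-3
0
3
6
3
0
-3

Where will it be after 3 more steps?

0

The value reflects between -6 and 6, moving 3 per step.
  step 8: -3 → -6
  step 9: -6 → -3
  step 10: -3 → 0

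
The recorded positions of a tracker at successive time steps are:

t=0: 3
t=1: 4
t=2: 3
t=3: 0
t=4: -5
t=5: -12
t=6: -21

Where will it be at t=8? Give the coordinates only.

-45

Taking differences between consecutive positions: +1, -1, -3, -5, -7, -9. These grow by -2 each step.
step 7: -21 − 11 → -32
step 8: -32 − 13 → -45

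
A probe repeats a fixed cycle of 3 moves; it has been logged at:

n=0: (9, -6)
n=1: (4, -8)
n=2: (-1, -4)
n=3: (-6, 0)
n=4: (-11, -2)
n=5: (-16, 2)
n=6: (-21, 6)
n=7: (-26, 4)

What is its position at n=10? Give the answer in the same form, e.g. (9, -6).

(-41, 10)

Step-to-step displacements: (-5, -2), (-5, +4), (-5, +4), (-5, -2), (-5, +4), (-5, +4), (-5, -2) — a repeating cycle of length 3.
step 8: apply (-5, +4) → (-31, 8)
step 9: apply (-5, +4) → (-36, 12)
step 10: apply (-5, -2) → (-41, 10)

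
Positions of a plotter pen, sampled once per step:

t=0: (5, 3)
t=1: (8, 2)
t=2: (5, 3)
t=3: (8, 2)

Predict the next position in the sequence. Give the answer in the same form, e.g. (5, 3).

The jumps are (+3, -1), (-3, +1), (+3, -1) — a geometric progression with ratio -1.
step 4: (8, 2) + (-3, +1) → (5, 3)

(5, 3)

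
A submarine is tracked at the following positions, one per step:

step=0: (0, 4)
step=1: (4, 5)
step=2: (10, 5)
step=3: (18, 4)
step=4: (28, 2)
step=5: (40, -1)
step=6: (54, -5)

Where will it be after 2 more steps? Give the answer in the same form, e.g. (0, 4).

First differences are (+4, +1), (+6, +0), (+8, -1), (+10, -2), (+12, -3), (+14, -4); their common second difference is (+2, -1) (constant acceleration).
step 7: (54, -5) + (+16, -5) → (70, -10)
step 8: (70, -10) + (+18, -6) → (88, -16)

(88, -16)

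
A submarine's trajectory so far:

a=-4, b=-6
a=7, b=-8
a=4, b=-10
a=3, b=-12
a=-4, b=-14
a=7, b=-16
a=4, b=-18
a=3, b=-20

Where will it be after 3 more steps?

a=4, b=-26

A: cycles through -4, 7, 4, 3 every 4 steps. Step 10 lands at position 2 of the cycle → 4.
B: linear, -2 per step → -26 at step 10.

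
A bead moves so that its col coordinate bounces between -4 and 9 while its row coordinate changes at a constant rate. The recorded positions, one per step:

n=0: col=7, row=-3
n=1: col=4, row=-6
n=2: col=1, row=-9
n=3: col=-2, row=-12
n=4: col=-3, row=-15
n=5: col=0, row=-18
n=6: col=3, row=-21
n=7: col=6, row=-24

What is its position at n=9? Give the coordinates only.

col=6, row=-30

The col coordinate reflects between -4 and 9, moving 3 per step.
  step 8: 6 → 9
  step 9: 9 → 6
The row coordinate changes by -3 each step: at step 9 it is -30.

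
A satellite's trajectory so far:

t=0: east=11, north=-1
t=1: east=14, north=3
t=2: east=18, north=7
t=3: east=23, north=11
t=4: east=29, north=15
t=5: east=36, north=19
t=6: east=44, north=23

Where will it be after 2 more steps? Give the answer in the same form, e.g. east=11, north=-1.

east=63, north=31

Taking differences between consecutive positions: (+3,+4), (+4,+4), (+5,+4), (+6,+4), (+7,+4), (+8,+4). These grow by (+1,+0) each step.
step 7: east=44, north=23 + (+9,+4) → east=53, north=27
step 8: east=53, north=27 + (+10,+4) → east=63, north=31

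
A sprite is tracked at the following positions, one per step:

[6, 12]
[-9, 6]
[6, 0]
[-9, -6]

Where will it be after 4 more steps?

First: cycles through 6, -9 every 2 steps. Step 7 lands at position 1 of the cycle → -9.
Second: linear, -6 per step → -30 at step 7.

[-9, -30]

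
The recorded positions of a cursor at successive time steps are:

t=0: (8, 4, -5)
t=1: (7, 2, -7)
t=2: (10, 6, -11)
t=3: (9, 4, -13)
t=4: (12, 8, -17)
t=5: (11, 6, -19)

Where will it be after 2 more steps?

(13, 8, -25)

The moves between consecutive positions are (-1, -2, -2), (+3, +4, -4), (-1, -2, -2), (+3, +4, -4), (-1, -2, -2); they repeat the 2-cycle [(-1, -2, -2), (+3, +4, -4)].
step 6: apply (+3, +4, -4) → (14, 10, -23)
step 7: apply (-1, -2, -2) → (13, 8, -25)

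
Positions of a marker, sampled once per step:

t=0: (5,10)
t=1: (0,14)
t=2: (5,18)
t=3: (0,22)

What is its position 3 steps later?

First: cycles through 5, 0 every 2 steps. Step 6 lands at position 0 of the cycle → 5.
Second: linear, +4 per step → 34 at step 6.

(5,34)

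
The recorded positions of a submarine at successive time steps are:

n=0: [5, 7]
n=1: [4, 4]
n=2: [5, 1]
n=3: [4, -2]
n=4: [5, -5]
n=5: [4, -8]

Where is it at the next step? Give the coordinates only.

[5, -11]

First: cycles through 5, 4 every 2 steps. Step 6 lands at position 0 of the cycle → 5.
Second: linear, -3 per step → -11 at step 6.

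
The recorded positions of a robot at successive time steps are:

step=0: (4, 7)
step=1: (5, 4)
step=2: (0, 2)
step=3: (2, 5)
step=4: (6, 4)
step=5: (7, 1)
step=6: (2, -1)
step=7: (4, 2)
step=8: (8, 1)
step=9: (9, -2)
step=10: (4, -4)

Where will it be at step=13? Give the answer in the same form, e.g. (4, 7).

(11, -5)

The moves between consecutive positions are (+1, -3), (-5, -2), (+2, +3), (+4, -1), (+1, -3), (-5, -2), (+2, +3), (+4, -1), (+1, -3), (-5, -2); they repeat the 4-cycle [(+1, -3), (-5, -2), (+2, +3), (+4, -1)].
step 11: apply (+2, +3) → (6, -1)
step 12: apply (+4, -1) → (10, -2)
step 13: apply (+1, -3) → (11, -5)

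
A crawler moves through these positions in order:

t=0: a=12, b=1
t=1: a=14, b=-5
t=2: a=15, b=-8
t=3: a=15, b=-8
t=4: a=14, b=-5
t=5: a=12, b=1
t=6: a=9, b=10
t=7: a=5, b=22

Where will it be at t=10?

a=-13, b=76

Successive displacements: (+2,-6), (+1,-3), (+0,+0), (-1,+3), (-2,+6), (-3,+9), (-4,+12) — each changes by (-1,+3).
step 8: a=5, b=22 + (-5,+15) → a=0, b=37
step 9: a=0, b=37 + (-6,+18) → a=-6, b=55
step 10: a=-6, b=55 + (-7,+21) → a=-13, b=76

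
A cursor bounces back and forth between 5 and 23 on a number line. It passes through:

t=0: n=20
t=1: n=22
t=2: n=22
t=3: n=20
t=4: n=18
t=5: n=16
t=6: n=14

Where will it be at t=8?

n=10

The value reflects between 5 and 23, moving 2 per step.
  step 7: 14 → 12
  step 8: 12 → 10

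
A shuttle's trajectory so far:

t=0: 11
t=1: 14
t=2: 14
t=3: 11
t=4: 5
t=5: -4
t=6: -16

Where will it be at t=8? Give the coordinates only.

-49

First differences are +3, +0, -3, -6, -9, -12; their common second difference is -3 (constant acceleration).
step 7: -16 − 15 → -31
step 8: -31 − 18 → -49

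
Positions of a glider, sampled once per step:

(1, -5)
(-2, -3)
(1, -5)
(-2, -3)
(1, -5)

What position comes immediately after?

(-2, -3)

Consecutive displacements (-3, +2), (+3, -2), (-3, +2), (+3, -2) scale by a factor of -1 each step.
step 5: (1, -5) + (-3, +2) → (-2, -3)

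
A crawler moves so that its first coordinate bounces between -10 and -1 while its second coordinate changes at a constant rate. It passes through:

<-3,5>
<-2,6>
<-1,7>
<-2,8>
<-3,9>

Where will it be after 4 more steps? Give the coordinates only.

The first coordinate reflects between -10 and -1, moving 1 per step.
  step 5: -3 → -4
  step 6: -4 → -5
  step 7: -5 → -6
  step 8: -6 → -7
The second coordinate changes by +1 each step: at step 8 it is 13.

<-7,13>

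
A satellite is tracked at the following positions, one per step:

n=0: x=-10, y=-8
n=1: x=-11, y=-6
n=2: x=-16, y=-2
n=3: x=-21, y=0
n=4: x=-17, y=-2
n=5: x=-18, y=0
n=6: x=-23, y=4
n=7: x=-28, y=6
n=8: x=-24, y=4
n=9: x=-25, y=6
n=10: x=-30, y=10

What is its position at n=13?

x=-32, y=12

The moves between consecutive positions are (-1, +2), (-5, +4), (-5, +2), (+4, -2), (-1, +2), (-5, +4), (-5, +2), (+4, -2), (-1, +2), (-5, +4); they repeat the 4-cycle [(-1, +2), (-5, +4), (-5, +2), (+4, -2)].
step 11: apply (-5, +2) → x=-35, y=12
step 12: apply (+4, -2) → x=-31, y=10
step 13: apply (-1, +2) → x=-32, y=12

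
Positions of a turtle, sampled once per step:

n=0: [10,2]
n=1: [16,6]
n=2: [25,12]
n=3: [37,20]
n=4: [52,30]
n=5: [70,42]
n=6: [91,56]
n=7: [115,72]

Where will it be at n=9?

Taking differences between consecutive positions: [+6,+4], [+9,+6], [+12,+8], [+15,+10], [+18,+12], [+21,+14], [+24,+16]. These grow by [+3,+2] each step.
step 8: [115,72] + [+27,+18] → [142,90]
step 9: [142,90] + [+30,+20] → [172,110]

[172,110]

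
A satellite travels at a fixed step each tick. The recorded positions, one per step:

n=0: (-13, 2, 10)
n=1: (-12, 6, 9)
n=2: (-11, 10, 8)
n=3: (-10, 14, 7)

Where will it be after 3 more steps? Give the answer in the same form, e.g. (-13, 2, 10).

(-7, 26, 4)

Constant displacement of (+1, +4, -1) per step.
step 4: (-10, 14, 7) + (+1, +4, -1) → (-9, 18, 6)
step 5: (-9, 18, 6) + (+1, +4, -1) → (-8, 22, 5)
step 6: (-8, 22, 5) + (+1, +4, -1) → (-7, 26, 4)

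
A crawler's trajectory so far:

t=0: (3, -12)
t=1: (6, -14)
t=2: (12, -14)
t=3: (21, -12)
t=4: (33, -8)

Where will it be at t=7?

(87, 16)

Taking differences between consecutive positions: (+3, -2), (+6, +0), (+9, +2), (+12, +4). These grow by (+3, +2) each step.
step 5: (33, -8) + (+15, +6) → (48, -2)
step 6: (48, -2) + (+18, +8) → (66, 6)
step 7: (66, 6) + (+21, +10) → (87, 16)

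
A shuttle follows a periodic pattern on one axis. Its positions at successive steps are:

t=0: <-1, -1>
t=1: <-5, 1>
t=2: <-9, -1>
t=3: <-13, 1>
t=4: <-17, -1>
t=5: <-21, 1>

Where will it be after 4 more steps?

First: linear, -4 per step → -37 at step 9.
Second: cycles through -1, 1 every 2 steps. Step 9 lands at position 1 of the cycle → 1.

<-37, 1>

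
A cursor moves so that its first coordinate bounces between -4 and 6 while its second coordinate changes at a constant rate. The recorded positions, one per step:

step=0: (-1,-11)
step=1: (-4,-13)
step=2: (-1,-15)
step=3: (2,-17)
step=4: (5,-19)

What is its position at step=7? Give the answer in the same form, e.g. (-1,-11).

The first coordinate reflects between -4 and 6, moving 3 per step.
  step 5: 5 → 4
  step 6: 4 → 1
  step 7: 1 → -2
The second coordinate changes by -2 each step: at step 7 it is -25.

(-2,-25)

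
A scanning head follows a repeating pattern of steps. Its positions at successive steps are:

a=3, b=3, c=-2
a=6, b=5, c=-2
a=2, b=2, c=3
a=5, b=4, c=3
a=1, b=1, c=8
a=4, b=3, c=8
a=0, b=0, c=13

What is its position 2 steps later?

a=-1, b=-1, c=18

Differencing gives (+3, +2, +0), (-4, -3, +5), (+3, +2, +0), (-4, -3, +5), (+3, +2, +0), (-4, -3, +5). This is the pattern (+3, +2, +0), (-4, -3, +5) repeated.
step 7: apply (+3, +2, +0) → a=3, b=2, c=13
step 8: apply (-4, -3, +5) → a=-1, b=-1, c=18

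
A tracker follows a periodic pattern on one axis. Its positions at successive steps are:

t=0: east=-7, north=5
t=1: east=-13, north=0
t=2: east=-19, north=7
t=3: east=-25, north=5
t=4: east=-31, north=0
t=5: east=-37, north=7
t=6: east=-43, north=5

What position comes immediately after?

east=-49, north=0

The east coordinate changes by -6 each step, so at step 7 it is -7 + 7·(-6) = -49.
The north coordinate repeats the cycle [5, 0, 7] with period 3; step 7 mod 3 = 1, giving 0.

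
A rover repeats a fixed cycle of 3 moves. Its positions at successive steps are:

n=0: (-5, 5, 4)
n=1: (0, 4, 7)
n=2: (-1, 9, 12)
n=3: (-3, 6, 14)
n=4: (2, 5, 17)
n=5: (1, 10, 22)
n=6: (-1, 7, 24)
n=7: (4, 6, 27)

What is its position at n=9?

(1, 8, 34)

The moves between consecutive positions are (+5, -1, +3), (-1, +5, +5), (-2, -3, +2), (+5, -1, +3), (-1, +5, +5), (-2, -3, +2), (+5, -1, +3); they repeat the 3-cycle [(+5, -1, +3), (-1, +5, +5), (-2, -3, +2)].
step 8: apply (-1, +5, +5) → (3, 11, 32)
step 9: apply (-2, -3, +2) → (1, 8, 34)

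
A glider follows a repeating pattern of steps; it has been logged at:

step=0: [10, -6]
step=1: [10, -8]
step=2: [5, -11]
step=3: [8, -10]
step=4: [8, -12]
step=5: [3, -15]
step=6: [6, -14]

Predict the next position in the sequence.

[6, -16]

Step-to-step displacements: [+0, -2], [-5, -3], [+3, +1], [+0, -2], [-5, -3], [+3, +1] — a repeating cycle of length 3.
step 7: apply [+0, -2] → [6, -16]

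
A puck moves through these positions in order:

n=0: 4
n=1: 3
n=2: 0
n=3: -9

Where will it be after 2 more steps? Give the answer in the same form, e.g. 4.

-117

Step-to-step displacements: -1, -3, -9; each is 3× the previous.
step 4: -9 − 27 → -36
step 5: -36 − 81 → -117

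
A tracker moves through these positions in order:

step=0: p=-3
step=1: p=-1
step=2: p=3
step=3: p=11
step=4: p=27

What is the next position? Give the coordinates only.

p=59

Consecutive displacements +2, +4, +8, +16 scale by a factor of 2 each step.
step 5: 27 + 32 → p=59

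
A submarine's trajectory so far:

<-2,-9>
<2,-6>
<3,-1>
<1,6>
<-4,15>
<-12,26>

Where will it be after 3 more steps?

<-54,71>

First differences are <+4,+3>, <+1,+5>, <-2,+7>, <-5,+9>, <-8,+11>; their common second difference is <-3,+2> (constant acceleration).
step 6: <-12,26> + <-11,+13> → <-23,39>
step 7: <-23,39> + <-14,+15> → <-37,54>
step 8: <-37,54> + <-17,+17> → <-54,71>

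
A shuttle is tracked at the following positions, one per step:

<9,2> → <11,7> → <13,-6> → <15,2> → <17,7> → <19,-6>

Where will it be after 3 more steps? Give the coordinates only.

First: linear, +2 per step → 25 at step 8.
Second: cycles through 2, 7, -6 every 3 steps. Step 8 lands at position 2 of the cycle → -6.

<25,-6>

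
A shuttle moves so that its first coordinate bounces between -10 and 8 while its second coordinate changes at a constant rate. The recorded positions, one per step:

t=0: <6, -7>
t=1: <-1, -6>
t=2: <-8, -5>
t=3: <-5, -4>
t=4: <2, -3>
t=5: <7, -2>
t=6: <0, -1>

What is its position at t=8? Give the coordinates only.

The first coordinate reflects between -10 and 8, moving 7 per step.
  step 7: 0 → -7
  step 8: -7 → -6
The second coordinate changes by +1 each step: at step 8 it is 1.

<-6, 1>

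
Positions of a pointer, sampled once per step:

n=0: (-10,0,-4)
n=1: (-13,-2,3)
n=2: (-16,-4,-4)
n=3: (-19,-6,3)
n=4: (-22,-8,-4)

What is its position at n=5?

The first coordinate changes by -3 each step, so at step 5 it is -10 + 5·(-3) = -25.
The second coordinate changes by -2 each step, so at step 5 it is 0 + 5·(-2) = -10.
The third coordinate repeats the cycle [-4, 3] with period 2; step 5 mod 2 = 1, giving 3.

(-25,-10,3)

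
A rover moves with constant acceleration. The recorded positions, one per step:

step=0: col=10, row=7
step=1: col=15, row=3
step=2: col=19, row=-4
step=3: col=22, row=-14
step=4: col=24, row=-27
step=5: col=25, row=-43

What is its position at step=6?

Taking differences between consecutive positions: (+5, -4), (+4, -7), (+3, -10), (+2, -13), (+1, -16). These grow by (-1, -3) each step.
step 6: col=25, row=-43 + (+0, -19) → col=25, row=-62

col=25, row=-62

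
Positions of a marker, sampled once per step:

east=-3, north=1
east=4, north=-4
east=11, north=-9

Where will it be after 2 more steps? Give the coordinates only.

east=25, north=-19

The position changes by (+7, -5) every step.
step 3: east=11, north=-9 + (+7, -5) → east=18, north=-14
step 4: east=18, north=-14 + (+7, -5) → east=25, north=-19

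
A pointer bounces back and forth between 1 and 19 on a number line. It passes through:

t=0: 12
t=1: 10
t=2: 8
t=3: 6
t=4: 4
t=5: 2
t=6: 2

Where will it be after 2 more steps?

The value travels 2 per step and bounces off the walls at 1 and 19.
  step 7: 2 → 4
  step 8: 4 → 6

6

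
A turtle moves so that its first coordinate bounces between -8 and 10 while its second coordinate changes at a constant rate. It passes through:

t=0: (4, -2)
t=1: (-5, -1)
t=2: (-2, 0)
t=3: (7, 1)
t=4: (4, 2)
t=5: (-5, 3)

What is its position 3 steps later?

(4, 6)

The first coordinate travels 9 per step and bounces off the walls at -8 and 10.
  step 6: -5 → -2
  step 7: -2 → 7
  step 8: 7 → 4
The second coordinate changes by +1 each step: at step 8 it is 6.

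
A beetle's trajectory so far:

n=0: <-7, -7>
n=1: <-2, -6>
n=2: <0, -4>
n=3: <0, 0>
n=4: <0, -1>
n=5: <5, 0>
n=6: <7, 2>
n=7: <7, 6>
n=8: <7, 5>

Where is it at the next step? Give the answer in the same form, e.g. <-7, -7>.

The moves between consecutive positions are <+5, +1>, <+2, +2>, <+0, +4>, <+0, -1>, <+5, +1>, <+2, +2>, <+0, +4>, <+0, -1>; they repeat the 4-cycle [<+5, +1>, <+2, +2>, <+0, +4>, <+0, -1>].
step 9: apply <+5, +1> → <12, 6>

<12, 6>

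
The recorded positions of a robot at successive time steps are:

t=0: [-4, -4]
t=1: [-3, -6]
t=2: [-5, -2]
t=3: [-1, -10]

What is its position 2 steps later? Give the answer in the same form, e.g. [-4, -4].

Consecutive displacements [+1, -2], [-2, +4], [+4, -8] scale by a factor of -2 each step.
step 4: [-1, -10] + [-8, +16] → [-9, 6]
step 5: [-9, 6] + [+16, -32] → [7, -26]

[7, -26]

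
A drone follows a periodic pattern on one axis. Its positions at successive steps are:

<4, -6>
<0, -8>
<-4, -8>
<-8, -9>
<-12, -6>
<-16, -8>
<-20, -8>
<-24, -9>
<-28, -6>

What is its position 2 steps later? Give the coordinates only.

<-36, -8>

The first coordinate changes by -4 each step, so at step 10 it is 4 + 10·(-4) = -36.
The second coordinate repeats the cycle [-6, -8, -8, -9] with period 4; step 10 mod 4 = 2, giving -8.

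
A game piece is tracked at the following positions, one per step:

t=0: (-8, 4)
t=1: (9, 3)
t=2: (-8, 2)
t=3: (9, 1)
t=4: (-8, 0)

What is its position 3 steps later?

(9, -3)

The first coordinate repeats the cycle [-8, 9] with period 2; step 7 mod 2 = 1, giving 9.
The second coordinate changes by -1 each step, so at step 7 it is 4 + 7·(-1) = -3.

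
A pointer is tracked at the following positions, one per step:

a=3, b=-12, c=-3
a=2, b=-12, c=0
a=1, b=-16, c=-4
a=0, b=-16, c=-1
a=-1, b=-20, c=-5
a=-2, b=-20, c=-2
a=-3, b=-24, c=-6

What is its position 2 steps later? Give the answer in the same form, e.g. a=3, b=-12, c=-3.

a=-5, b=-28, c=-7

Differencing gives (-1, +0, +3), (-1, -4, -4), (-1, +0, +3), (-1, -4, -4), (-1, +0, +3), (-1, -4, -4). This is the pattern (-1, +0, +3), (-1, -4, -4) repeated.
step 7: apply (-1, +0, +3) → a=-4, b=-24, c=-3
step 8: apply (-1, -4, -4) → a=-5, b=-28, c=-7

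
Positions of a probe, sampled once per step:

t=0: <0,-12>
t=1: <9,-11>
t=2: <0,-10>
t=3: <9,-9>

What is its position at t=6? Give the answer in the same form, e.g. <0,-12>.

<0,-6>

The first coordinate repeats the cycle [0, 9] with period 2; step 6 mod 2 = 0, giving 0.
The second coordinate changes by +1 each step, so at step 6 it is -12 + 6·(1) = -6.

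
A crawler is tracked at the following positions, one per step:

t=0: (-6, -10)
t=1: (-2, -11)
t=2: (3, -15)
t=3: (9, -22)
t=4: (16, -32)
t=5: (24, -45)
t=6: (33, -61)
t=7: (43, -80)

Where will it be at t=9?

Successive displacements: (+4, -1), (+5, -4), (+6, -7), (+7, -10), (+8, -13), (+9, -16), (+10, -19) — each changes by (+1, -3).
step 8: (43, -80) + (+11, -22) → (54, -102)
step 9: (54, -102) + (+12, -25) → (66, -127)

(66, -127)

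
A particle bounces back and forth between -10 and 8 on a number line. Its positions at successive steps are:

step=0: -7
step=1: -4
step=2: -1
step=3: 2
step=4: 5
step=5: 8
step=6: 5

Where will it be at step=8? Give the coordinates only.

The value reflects between -10 and 8, moving 3 per step.
  step 7: 5 → 2
  step 8: 2 → -1

-1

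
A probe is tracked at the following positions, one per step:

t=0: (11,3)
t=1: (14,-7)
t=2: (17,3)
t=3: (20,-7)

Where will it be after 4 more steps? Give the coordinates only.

First: linear, +3 per step → 32 at step 7.
Second: cycles through 3, -7 every 2 steps. Step 7 lands at position 1 of the cycle → -7.

(32,-7)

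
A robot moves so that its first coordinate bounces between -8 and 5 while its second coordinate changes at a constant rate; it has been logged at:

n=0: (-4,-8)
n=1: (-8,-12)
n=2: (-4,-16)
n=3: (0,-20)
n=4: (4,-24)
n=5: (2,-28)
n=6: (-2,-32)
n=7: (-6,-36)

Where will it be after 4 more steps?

(4,-52)

The first coordinate reflects between -8 and 5, moving 4 per step.
  step 8: -6 → -6
  step 9: -6 → -2
  step 10: -2 → 2
  step 11: 2 → 4
The second coordinate changes by -4 each step: at step 11 it is -52.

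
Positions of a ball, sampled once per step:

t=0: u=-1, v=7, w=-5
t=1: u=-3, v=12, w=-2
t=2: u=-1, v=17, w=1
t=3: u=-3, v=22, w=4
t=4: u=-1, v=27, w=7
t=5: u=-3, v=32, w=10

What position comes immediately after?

U: cycles through -1, -3 every 2 steps. Step 6 lands at position 0 of the cycle → -1.
V: linear, +5 per step → 37 at step 6.
W: linear, +3 per step → 13 at step 6.

u=-1, v=37, w=13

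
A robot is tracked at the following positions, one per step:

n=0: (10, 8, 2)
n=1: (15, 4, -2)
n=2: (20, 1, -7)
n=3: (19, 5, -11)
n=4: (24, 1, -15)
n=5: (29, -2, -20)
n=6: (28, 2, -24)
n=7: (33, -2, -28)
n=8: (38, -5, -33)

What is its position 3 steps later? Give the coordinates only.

(47, -8, -46)

Step-to-step displacements: (+5, -4, -4), (+5, -3, -5), (-1, +4, -4), (+5, -4, -4), (+5, -3, -5), (-1, +4, -4), (+5, -4, -4), (+5, -3, -5) — a repeating cycle of length 3.
step 9: apply (-1, +4, -4) → (37, -1, -37)
step 10: apply (+5, -4, -4) → (42, -5, -41)
step 11: apply (+5, -3, -5) → (47, -8, -46)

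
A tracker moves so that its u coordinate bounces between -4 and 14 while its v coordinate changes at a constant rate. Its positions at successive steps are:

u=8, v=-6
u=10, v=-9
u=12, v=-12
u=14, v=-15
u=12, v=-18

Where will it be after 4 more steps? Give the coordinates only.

The u coordinate travels 2 per step and bounces off the walls at -4 and 14.
  step 5: 12 → 10
  step 6: 10 → 8
  step 7: 8 → 6
  step 8: 6 → 4
The v coordinate changes by -3 each step: at step 8 it is -30.

u=4, v=-30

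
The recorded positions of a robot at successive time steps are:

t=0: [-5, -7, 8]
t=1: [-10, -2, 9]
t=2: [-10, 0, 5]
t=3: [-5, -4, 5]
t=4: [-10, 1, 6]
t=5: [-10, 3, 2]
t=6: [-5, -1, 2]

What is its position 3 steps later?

[-5, 2, -1]

Step-to-step displacements: [-5, +5, +1], [+0, +2, -4], [+5, -4, +0], [-5, +5, +1], [+0, +2, -4], [+5, -4, +0] — a repeating cycle of length 3.
step 7: apply [-5, +5, +1] → [-10, 4, 3]
step 8: apply [+0, +2, -4] → [-10, 6, -1]
step 9: apply [+5, -4, +0] → [-5, 2, -1]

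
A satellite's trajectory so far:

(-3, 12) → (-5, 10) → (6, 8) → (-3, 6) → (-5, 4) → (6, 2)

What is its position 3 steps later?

(6, -4)

The first coordinate repeats the cycle [-3, -5, 6] with period 3; step 8 mod 3 = 2, giving 6.
The second coordinate changes by -2 each step, so at step 8 it is 12 + 8·(-2) = -4.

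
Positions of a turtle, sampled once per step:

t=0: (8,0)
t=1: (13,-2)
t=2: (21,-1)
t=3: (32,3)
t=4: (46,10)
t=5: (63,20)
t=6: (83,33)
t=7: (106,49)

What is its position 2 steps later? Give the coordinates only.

(161,90)

Successive displacements: (+5,-2), (+8,+1), (+11,+4), (+14,+7), (+17,+10), (+20,+13), (+23,+16) — each changes by (+3,+3).
step 8: (106,49) + (+26,+19) → (132,68)
step 9: (132,68) + (+29,+22) → (161,90)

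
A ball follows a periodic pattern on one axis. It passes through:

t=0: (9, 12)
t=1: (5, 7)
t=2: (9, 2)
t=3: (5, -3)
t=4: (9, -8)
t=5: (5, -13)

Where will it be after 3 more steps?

The first coordinate repeats the cycle [9, 5] with period 2; step 8 mod 2 = 0, giving 9.
The second coordinate changes by -5 each step, so at step 8 it is 12 + 8·(-5) = -28.

(9, -28)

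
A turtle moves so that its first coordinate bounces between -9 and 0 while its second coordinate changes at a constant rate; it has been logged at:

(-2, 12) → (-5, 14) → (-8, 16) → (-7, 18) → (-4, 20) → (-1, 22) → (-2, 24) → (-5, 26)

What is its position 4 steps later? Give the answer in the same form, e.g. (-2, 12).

The first coordinate travels 3 per step and bounces off the walls at -9 and 0.
  step 8: -5 → -8
  step 9: -8 → -7
  step 10: -7 → -4
  step 11: -4 → -1
The second coordinate changes by +2 each step: at step 11 it is 34.

(-1, 34)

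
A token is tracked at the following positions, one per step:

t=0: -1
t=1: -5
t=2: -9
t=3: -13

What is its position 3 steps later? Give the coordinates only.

Constant displacement of -4 per step.
step 4: -13 − 4 → -17
step 5: -17 − 4 → -21
step 6: -21 − 4 → -25

-25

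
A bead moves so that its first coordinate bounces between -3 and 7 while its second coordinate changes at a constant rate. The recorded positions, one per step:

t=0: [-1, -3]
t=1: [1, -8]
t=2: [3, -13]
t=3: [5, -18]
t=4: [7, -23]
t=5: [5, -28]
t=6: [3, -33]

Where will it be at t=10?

[-1, -53]

The first coordinate reflects between -3 and 7, moving 2 per step.
  step 7: 3 → 1
  step 8: 1 → -1
  step 9: -1 → -3
  step 10: -3 → -1
The second coordinate changes by -5 each step: at step 10 it is -53.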